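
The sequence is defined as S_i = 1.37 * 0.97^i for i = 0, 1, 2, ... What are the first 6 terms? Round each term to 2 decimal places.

This is a geometric sequence.
i=0: S_0 = 1.37 * 0.97^0 = 1.37
i=1: S_1 = 1.37 * 0.97^1 ≈ 1.33
i=2: S_2 = 1.37 * 0.97^2 ≈ 1.29
i=3: S_3 = 1.37 * 0.97^3 ≈ 1.25
i=4: S_4 = 1.37 * 0.97^4 ≈ 1.21
i=5: S_5 = 1.37 * 0.97^5 ≈ 1.18
The first 6 terms are: [1.37, 1.33, 1.29, 1.25, 1.21, 1.18]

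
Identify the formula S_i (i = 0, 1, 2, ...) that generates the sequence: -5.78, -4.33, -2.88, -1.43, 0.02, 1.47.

Check differences: -4.33 - -5.78 = 1.45
-2.88 - -4.33 = 1.45
Common difference d = 1.45.
First term a = -5.78.
Formula: S_i = -5.78 + 1.45*i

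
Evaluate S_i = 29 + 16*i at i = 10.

S_10 = 29 + 16*10 = 29 + 160 = 189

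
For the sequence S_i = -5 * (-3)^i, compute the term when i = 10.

S_10 = -5 * (-3)^10 = -5 * 59049 = -295245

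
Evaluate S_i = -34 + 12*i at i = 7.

S_7 = -34 + 12*7 = -34 + 84 = 50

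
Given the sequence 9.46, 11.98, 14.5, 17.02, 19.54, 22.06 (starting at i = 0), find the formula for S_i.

Check differences: 11.98 - 9.46 = 2.52
14.5 - 11.98 = 2.52
Common difference d = 2.52.
First term a = 9.46.
Formula: S_i = 9.46 + 2.52*i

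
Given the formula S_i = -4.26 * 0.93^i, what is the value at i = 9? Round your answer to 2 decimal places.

S_9 = -4.26 * 0.93^9 ≈ -4.26 * 0.5204 ≈ -2.22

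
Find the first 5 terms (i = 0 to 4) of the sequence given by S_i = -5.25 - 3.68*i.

This is an arithmetic sequence.
i=0: S_0 = -5.25 + -3.68*0 = -5.25
i=1: S_1 = -5.25 + -3.68*1 = -8.93
i=2: S_2 = -5.25 + -3.68*2 = -12.61
i=3: S_3 = -5.25 + -3.68*3 = -16.29
i=4: S_4 = -5.25 + -3.68*4 = -19.97
The first 5 terms are: [-5.25, -8.93, -12.61, -16.29, -19.97]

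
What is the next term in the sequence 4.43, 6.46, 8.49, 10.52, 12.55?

Differences: 6.46 - 4.43 = 2.03
This is an arithmetic sequence with common difference d = 2.03.
Next term = 12.55 + 2.03 = 14.58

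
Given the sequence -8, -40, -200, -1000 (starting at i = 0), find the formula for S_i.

Check ratios: -40 / -8 = 5.0
Common ratio r = 5.
First term a = -8.
Formula: S_i = -8 * 5^i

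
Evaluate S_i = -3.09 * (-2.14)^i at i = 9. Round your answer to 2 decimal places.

S_9 = -3.09 * (-2.14)^9 ≈ -3.09 * -941.2911 ≈ 2908.59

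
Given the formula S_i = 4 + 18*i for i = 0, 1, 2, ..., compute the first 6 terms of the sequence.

This is an arithmetic sequence.
i=0: S_0 = 4 + 18*0 = 4
i=1: S_1 = 4 + 18*1 = 22
i=2: S_2 = 4 + 18*2 = 40
i=3: S_3 = 4 + 18*3 = 58
i=4: S_4 = 4 + 18*4 = 76
i=5: S_5 = 4 + 18*5 = 94
The first 6 terms are: [4, 22, 40, 58, 76, 94]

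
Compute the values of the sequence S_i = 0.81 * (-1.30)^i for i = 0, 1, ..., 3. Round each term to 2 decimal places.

This is a geometric sequence.
i=0: S_0 = 0.81 * (-1.3)^0 = 0.81
i=1: S_1 = 0.81 * (-1.3)^1 ≈ -1.05
i=2: S_2 = 0.81 * (-1.3)^2 ≈ 1.37
i=3: S_3 = 0.81 * (-1.3)^3 ≈ -1.78
The first 4 terms are: [0.81, -1.05, 1.37, -1.78]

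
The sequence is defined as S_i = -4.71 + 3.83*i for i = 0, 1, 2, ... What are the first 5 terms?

This is an arithmetic sequence.
i=0: S_0 = -4.71 + 3.83*0 = -4.71
i=1: S_1 = -4.71 + 3.83*1 = -0.88
i=2: S_2 = -4.71 + 3.83*2 = 2.95
i=3: S_3 = -4.71 + 3.83*3 = 6.78
i=4: S_4 = -4.71 + 3.83*4 = 10.61
The first 5 terms are: [-4.71, -0.88, 2.95, 6.78, 10.61]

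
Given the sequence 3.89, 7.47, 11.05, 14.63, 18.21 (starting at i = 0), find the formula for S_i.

Check differences: 7.47 - 3.89 = 3.58
11.05 - 7.47 = 3.58
Common difference d = 3.58.
First term a = 3.89.
Formula: S_i = 3.89 + 3.58*i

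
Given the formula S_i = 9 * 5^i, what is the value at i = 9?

S_9 = 9 * 5^9 = 9 * 1953125 = 17578125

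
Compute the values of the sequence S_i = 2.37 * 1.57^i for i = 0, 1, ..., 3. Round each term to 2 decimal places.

This is a geometric sequence.
i=0: S_0 = 2.37 * 1.57^0 = 2.37
i=1: S_1 = 2.37 * 1.57^1 ≈ 3.72
i=2: S_2 = 2.37 * 1.57^2 ≈ 5.84
i=3: S_3 = 2.37 * 1.57^3 ≈ 9.17
The first 4 terms are: [2.37, 3.72, 5.84, 9.17]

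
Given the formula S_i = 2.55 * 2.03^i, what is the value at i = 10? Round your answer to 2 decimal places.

S_10 = 2.55 * 2.03^10 ≈ 2.55 * 1188.3938 ≈ 3030.4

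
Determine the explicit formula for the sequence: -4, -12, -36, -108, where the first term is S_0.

Check ratios: -12 / -4 = 3.0
Common ratio r = 3.
First term a = -4.
Formula: S_i = -4 * 3^i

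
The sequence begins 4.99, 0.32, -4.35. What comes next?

Differences: 0.32 - 4.99 = -4.67
This is an arithmetic sequence with common difference d = -4.67.
Next term = -4.35 + -4.67 = -9.02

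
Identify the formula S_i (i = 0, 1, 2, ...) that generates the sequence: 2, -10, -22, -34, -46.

Check differences: -10 - 2 = -12
-22 - -10 = -12
Common difference d = -12.
First term a = 2.
Formula: S_i = 2 - 12*i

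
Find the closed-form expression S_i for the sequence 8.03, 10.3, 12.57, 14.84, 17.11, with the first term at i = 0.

Check differences: 10.3 - 8.03 = 2.27
12.57 - 10.3 = 2.27
Common difference d = 2.27.
First term a = 8.03.
Formula: S_i = 8.03 + 2.27*i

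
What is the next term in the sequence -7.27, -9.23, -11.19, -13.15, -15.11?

Differences: -9.23 - -7.27 = -1.96
This is an arithmetic sequence with common difference d = -1.96.
Next term = -15.11 + -1.96 = -17.07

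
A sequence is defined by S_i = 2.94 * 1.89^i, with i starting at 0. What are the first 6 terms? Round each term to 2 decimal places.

This is a geometric sequence.
i=0: S_0 = 2.94 * 1.89^0 = 2.94
i=1: S_1 = 2.94 * 1.89^1 ≈ 5.56
i=2: S_2 = 2.94 * 1.89^2 ≈ 10.5
i=3: S_3 = 2.94 * 1.89^3 ≈ 19.85
i=4: S_4 = 2.94 * 1.89^4 ≈ 37.51
i=5: S_5 = 2.94 * 1.89^5 ≈ 70.9
The first 6 terms are: [2.94, 5.56, 10.5, 19.85, 37.51, 70.9]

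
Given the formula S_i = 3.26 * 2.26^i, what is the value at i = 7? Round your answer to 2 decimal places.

S_7 = 3.26 * 2.26^7 ≈ 3.26 * 301.1335 ≈ 981.7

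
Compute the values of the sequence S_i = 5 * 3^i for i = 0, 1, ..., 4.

This is a geometric sequence.
i=0: S_0 = 5 * 3^0 = 5
i=1: S_1 = 5 * 3^1 = 15
i=2: S_2 = 5 * 3^2 = 45
i=3: S_3 = 5 * 3^3 = 135
i=4: S_4 = 5 * 3^4 = 405
The first 5 terms are: [5, 15, 45, 135, 405]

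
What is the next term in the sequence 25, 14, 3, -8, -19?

Differences: 14 - 25 = -11
This is an arithmetic sequence with common difference d = -11.
Next term = -19 + -11 = -30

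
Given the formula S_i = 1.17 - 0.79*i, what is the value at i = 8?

S_8 = 1.17 + -0.79*8 = 1.17 + -6.32 = -5.15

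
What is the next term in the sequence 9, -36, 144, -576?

Ratios: -36 / 9 = -4.0
This is a geometric sequence with common ratio r = -4.
Next term = -576 * -4 = 2304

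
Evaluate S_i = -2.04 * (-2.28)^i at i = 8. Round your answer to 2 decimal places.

S_8 = -2.04 * (-2.28)^8 ≈ -2.04 * 730.2621 ≈ -1489.73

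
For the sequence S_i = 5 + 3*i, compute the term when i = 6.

S_6 = 5 + 3*6 = 5 + 18 = 23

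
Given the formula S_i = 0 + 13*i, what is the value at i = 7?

S_7 = 0 + 13*7 = 0 + 91 = 91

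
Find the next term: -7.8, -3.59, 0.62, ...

Differences: -3.59 - -7.8 = 4.21
This is an arithmetic sequence with common difference d = 4.21.
Next term = 0.62 + 4.21 = 4.83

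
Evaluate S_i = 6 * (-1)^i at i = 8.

S_8 = 6 * (-1)^8 = 6 * 1 = 6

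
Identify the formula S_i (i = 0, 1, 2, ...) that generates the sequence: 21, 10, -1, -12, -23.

Check differences: 10 - 21 = -11
-1 - 10 = -11
Common difference d = -11.
First term a = 21.
Formula: S_i = 21 - 11*i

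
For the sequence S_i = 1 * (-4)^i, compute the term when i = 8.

S_8 = 1 * (-4)^8 = 1 * 65536 = 65536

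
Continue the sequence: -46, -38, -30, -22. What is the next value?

Differences: -38 - -46 = 8
This is an arithmetic sequence with common difference d = 8.
Next term = -22 + 8 = -14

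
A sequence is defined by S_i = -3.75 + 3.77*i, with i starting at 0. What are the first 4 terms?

This is an arithmetic sequence.
i=0: S_0 = -3.75 + 3.77*0 = -3.75
i=1: S_1 = -3.75 + 3.77*1 = 0.02
i=2: S_2 = -3.75 + 3.77*2 = 3.79
i=3: S_3 = -3.75 + 3.77*3 = 7.56
The first 4 terms are: [-3.75, 0.02, 3.79, 7.56]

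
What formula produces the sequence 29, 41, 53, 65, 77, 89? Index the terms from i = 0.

Check differences: 41 - 29 = 12
53 - 41 = 12
Common difference d = 12.
First term a = 29.
Formula: S_i = 29 + 12*i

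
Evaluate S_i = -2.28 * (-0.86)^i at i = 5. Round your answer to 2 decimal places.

S_5 = -2.28 * (-0.86)^5 ≈ -2.28 * -0.4704 ≈ 1.07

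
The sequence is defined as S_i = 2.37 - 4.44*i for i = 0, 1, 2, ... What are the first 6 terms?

This is an arithmetic sequence.
i=0: S_0 = 2.37 + -4.44*0 = 2.37
i=1: S_1 = 2.37 + -4.44*1 = -2.07
i=2: S_2 = 2.37 + -4.44*2 = -6.51
i=3: S_3 = 2.37 + -4.44*3 = -10.95
i=4: S_4 = 2.37 + -4.44*4 = -15.39
i=5: S_5 = 2.37 + -4.44*5 = -19.83
The first 6 terms are: [2.37, -2.07, -6.51, -10.95, -15.39, -19.83]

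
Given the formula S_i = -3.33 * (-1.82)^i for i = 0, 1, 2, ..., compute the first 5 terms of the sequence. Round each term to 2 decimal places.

This is a geometric sequence.
i=0: S_0 = -3.33 * (-1.82)^0 = -3.33
i=1: S_1 = -3.33 * (-1.82)^1 ≈ 6.06
i=2: S_2 = -3.33 * (-1.82)^2 ≈ -11.03
i=3: S_3 = -3.33 * (-1.82)^3 ≈ 20.08
i=4: S_4 = -3.33 * (-1.82)^4 ≈ -36.54
The first 5 terms are: [-3.33, 6.06, -11.03, 20.08, -36.54]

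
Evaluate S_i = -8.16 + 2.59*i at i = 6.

S_6 = -8.16 + 2.59*6 = -8.16 + 15.54 = 7.38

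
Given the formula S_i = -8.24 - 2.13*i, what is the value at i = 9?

S_9 = -8.24 + -2.13*9 = -8.24 + -19.17 = -27.41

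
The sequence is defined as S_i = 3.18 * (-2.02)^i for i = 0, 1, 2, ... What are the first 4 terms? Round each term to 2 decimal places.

This is a geometric sequence.
i=0: S_0 = 3.18 * (-2.02)^0 = 3.18
i=1: S_1 = 3.18 * (-2.02)^1 ≈ -6.42
i=2: S_2 = 3.18 * (-2.02)^2 ≈ 12.98
i=3: S_3 = 3.18 * (-2.02)^3 ≈ -26.21
The first 4 terms are: [3.18, -6.42, 12.98, -26.21]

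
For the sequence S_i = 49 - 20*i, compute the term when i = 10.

S_10 = 49 + -20*10 = 49 + -200 = -151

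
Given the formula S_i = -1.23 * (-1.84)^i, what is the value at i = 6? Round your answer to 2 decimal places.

S_6 = -1.23 * (-1.84)^6 ≈ -1.23 * 38.8067 ≈ -47.73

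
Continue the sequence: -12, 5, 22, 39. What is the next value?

Differences: 5 - -12 = 17
This is an arithmetic sequence with common difference d = 17.
Next term = 39 + 17 = 56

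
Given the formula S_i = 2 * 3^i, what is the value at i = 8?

S_8 = 2 * 3^8 = 2 * 6561 = 13122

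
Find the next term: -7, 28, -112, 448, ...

Ratios: 28 / -7 = -4.0
This is a geometric sequence with common ratio r = -4.
Next term = 448 * -4 = -1792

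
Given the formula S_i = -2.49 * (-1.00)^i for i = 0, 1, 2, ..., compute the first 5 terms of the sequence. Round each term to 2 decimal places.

This is a geometric sequence.
i=0: S_0 = -2.49 * (-1.0)^0 = -2.49
i=1: S_1 = -2.49 * (-1.0)^1 = 2.49
i=2: S_2 = -2.49 * (-1.0)^2 = -2.49
i=3: S_3 = -2.49 * (-1.0)^3 = 2.49
i=4: S_4 = -2.49 * (-1.0)^4 = -2.49
The first 5 terms are: [-2.49, 2.49, -2.49, 2.49, -2.49]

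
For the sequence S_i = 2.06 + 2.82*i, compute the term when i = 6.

S_6 = 2.06 + 2.82*6 = 2.06 + 16.92 = 18.98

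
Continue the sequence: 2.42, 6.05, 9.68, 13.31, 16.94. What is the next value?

Differences: 6.05 - 2.42 = 3.63
This is an arithmetic sequence with common difference d = 3.63.
Next term = 16.94 + 3.63 = 20.57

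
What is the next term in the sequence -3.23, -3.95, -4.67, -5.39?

Differences: -3.95 - -3.23 = -0.72
This is an arithmetic sequence with common difference d = -0.72.
Next term = -5.39 + -0.72 = -6.11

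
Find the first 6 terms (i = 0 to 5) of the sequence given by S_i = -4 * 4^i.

This is a geometric sequence.
i=0: S_0 = -4 * 4^0 = -4
i=1: S_1 = -4 * 4^1 = -16
i=2: S_2 = -4 * 4^2 = -64
i=3: S_3 = -4 * 4^3 = -256
i=4: S_4 = -4 * 4^4 = -1024
i=5: S_5 = -4 * 4^5 = -4096
The first 6 terms are: [-4, -16, -64, -256, -1024, -4096]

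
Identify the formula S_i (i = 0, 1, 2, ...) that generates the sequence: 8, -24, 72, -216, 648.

Check ratios: -24 / 8 = -3.0
Common ratio r = -3.
First term a = 8.
Formula: S_i = 8 * (-3)^i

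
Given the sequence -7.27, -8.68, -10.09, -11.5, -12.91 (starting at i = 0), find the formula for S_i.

Check differences: -8.68 - -7.27 = -1.41
-10.09 - -8.68 = -1.41
Common difference d = -1.41.
First term a = -7.27.
Formula: S_i = -7.27 - 1.41*i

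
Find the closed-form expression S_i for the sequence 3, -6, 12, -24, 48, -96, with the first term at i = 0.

Check ratios: -6 / 3 = -2.0
Common ratio r = -2.
First term a = 3.
Formula: S_i = 3 * (-2)^i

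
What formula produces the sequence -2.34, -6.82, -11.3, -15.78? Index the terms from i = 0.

Check differences: -6.82 - -2.34 = -4.48
-11.3 - -6.82 = -4.48
Common difference d = -4.48.
First term a = -2.34.
Formula: S_i = -2.34 - 4.48*i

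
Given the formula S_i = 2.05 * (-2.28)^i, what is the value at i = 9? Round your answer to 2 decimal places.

S_9 = 2.05 * (-2.28)^9 ≈ 2.05 * -1664.9976 ≈ -3413.25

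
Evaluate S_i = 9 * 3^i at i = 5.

S_5 = 9 * 3^5 = 9 * 243 = 2187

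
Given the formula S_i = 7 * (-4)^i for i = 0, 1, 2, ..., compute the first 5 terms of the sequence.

This is a geometric sequence.
i=0: S_0 = 7 * (-4)^0 = 7
i=1: S_1 = 7 * (-4)^1 = -28
i=2: S_2 = 7 * (-4)^2 = 112
i=3: S_3 = 7 * (-4)^3 = -448
i=4: S_4 = 7 * (-4)^4 = 1792
The first 5 terms are: [7, -28, 112, -448, 1792]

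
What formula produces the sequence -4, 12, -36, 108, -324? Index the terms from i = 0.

Check ratios: 12 / -4 = -3.0
Common ratio r = -3.
First term a = -4.
Formula: S_i = -4 * (-3)^i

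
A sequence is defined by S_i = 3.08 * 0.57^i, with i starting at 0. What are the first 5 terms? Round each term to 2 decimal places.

This is a geometric sequence.
i=0: S_0 = 3.08 * 0.57^0 = 3.08
i=1: S_1 = 3.08 * 0.57^1 ≈ 1.76
i=2: S_2 = 3.08 * 0.57^2 ≈ 1.0
i=3: S_3 = 3.08 * 0.57^3 ≈ 0.57
i=4: S_4 = 3.08 * 0.57^4 ≈ 0.33
The first 5 terms are: [3.08, 1.76, 1.0, 0.57, 0.33]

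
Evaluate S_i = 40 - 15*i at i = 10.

S_10 = 40 + -15*10 = 40 + -150 = -110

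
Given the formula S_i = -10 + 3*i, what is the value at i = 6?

S_6 = -10 + 3*6 = -10 + 18 = 8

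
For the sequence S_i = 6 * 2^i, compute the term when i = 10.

S_10 = 6 * 2^10 = 6 * 1024 = 6144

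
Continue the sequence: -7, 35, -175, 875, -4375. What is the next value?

Ratios: 35 / -7 = -5.0
This is a geometric sequence with common ratio r = -5.
Next term = -4375 * -5 = 21875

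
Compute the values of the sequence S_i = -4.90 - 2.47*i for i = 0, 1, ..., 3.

This is an arithmetic sequence.
i=0: S_0 = -4.9 + -2.47*0 = -4.9
i=1: S_1 = -4.9 + -2.47*1 = -7.37
i=2: S_2 = -4.9 + -2.47*2 = -9.84
i=3: S_3 = -4.9 + -2.47*3 = -12.31
The first 4 terms are: [-4.9, -7.37, -9.84, -12.31]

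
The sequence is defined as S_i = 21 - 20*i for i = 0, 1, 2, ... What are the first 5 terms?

This is an arithmetic sequence.
i=0: S_0 = 21 + -20*0 = 21
i=1: S_1 = 21 + -20*1 = 1
i=2: S_2 = 21 + -20*2 = -19
i=3: S_3 = 21 + -20*3 = -39
i=4: S_4 = 21 + -20*4 = -59
The first 5 terms are: [21, 1, -19, -39, -59]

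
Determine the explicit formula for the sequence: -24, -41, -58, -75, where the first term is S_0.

Check differences: -41 - -24 = -17
-58 - -41 = -17
Common difference d = -17.
First term a = -24.
Formula: S_i = -24 - 17*i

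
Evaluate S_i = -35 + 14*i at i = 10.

S_10 = -35 + 14*10 = -35 + 140 = 105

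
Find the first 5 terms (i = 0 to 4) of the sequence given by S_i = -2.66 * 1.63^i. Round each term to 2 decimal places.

This is a geometric sequence.
i=0: S_0 = -2.66 * 1.63^0 = -2.66
i=1: S_1 = -2.66 * 1.63^1 ≈ -4.34
i=2: S_2 = -2.66 * 1.63^2 ≈ -7.07
i=3: S_3 = -2.66 * 1.63^3 ≈ -11.52
i=4: S_4 = -2.66 * 1.63^4 ≈ -18.78
The first 5 terms are: [-2.66, -4.34, -7.07, -11.52, -18.78]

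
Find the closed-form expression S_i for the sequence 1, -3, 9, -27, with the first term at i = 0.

Check ratios: -3 / 1 = -3.0
Common ratio r = -3.
First term a = 1.
Formula: S_i = 1 * (-3)^i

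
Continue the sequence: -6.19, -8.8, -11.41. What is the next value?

Differences: -8.8 - -6.19 = -2.61
This is an arithmetic sequence with common difference d = -2.61.
Next term = -11.41 + -2.61 = -14.02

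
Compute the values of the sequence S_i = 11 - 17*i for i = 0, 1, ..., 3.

This is an arithmetic sequence.
i=0: S_0 = 11 + -17*0 = 11
i=1: S_1 = 11 + -17*1 = -6
i=2: S_2 = 11 + -17*2 = -23
i=3: S_3 = 11 + -17*3 = -40
The first 4 terms are: [11, -6, -23, -40]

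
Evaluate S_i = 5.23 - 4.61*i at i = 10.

S_10 = 5.23 + -4.61*10 = 5.23 + -46.1 = -40.87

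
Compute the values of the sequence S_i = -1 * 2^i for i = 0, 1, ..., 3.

This is a geometric sequence.
i=0: S_0 = -1 * 2^0 = -1
i=1: S_1 = -1 * 2^1 = -2
i=2: S_2 = -1 * 2^2 = -4
i=3: S_3 = -1 * 2^3 = -8
The first 4 terms are: [-1, -2, -4, -8]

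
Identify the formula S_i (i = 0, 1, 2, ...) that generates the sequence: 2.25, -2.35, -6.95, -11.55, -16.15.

Check differences: -2.35 - 2.25 = -4.6
-6.95 - -2.35 = -4.6
Common difference d = -4.6.
First term a = 2.25.
Formula: S_i = 2.25 - 4.60*i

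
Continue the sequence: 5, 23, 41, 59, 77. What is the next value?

Differences: 23 - 5 = 18
This is an arithmetic sequence with common difference d = 18.
Next term = 77 + 18 = 95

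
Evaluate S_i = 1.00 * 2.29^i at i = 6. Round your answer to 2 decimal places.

S_6 = 1.0 * 2.29^6 ≈ 1.0 * 144.2158 ≈ 144.22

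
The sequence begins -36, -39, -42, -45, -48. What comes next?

Differences: -39 - -36 = -3
This is an arithmetic sequence with common difference d = -3.
Next term = -48 + -3 = -51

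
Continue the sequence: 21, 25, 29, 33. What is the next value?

Differences: 25 - 21 = 4
This is an arithmetic sequence with common difference d = 4.
Next term = 33 + 4 = 37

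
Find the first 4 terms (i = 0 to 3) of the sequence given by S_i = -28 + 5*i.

This is an arithmetic sequence.
i=0: S_0 = -28 + 5*0 = -28
i=1: S_1 = -28 + 5*1 = -23
i=2: S_2 = -28 + 5*2 = -18
i=3: S_3 = -28 + 5*3 = -13
The first 4 terms are: [-28, -23, -18, -13]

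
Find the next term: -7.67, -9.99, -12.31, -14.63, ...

Differences: -9.99 - -7.67 = -2.32
This is an arithmetic sequence with common difference d = -2.32.
Next term = -14.63 + -2.32 = -16.95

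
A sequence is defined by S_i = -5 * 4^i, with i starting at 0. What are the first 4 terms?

This is a geometric sequence.
i=0: S_0 = -5 * 4^0 = -5
i=1: S_1 = -5 * 4^1 = -20
i=2: S_2 = -5 * 4^2 = -80
i=3: S_3 = -5 * 4^3 = -320
The first 4 terms are: [-5, -20, -80, -320]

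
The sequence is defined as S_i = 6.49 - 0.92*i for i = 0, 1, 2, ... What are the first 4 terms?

This is an arithmetic sequence.
i=0: S_0 = 6.49 + -0.92*0 = 6.49
i=1: S_1 = 6.49 + -0.92*1 = 5.57
i=2: S_2 = 6.49 + -0.92*2 = 4.65
i=3: S_3 = 6.49 + -0.92*3 = 3.73
The first 4 terms are: [6.49, 5.57, 4.65, 3.73]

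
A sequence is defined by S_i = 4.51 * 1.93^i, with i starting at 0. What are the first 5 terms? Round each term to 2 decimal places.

This is a geometric sequence.
i=0: S_0 = 4.51 * 1.93^0 = 4.51
i=1: S_1 = 4.51 * 1.93^1 ≈ 8.7
i=2: S_2 = 4.51 * 1.93^2 ≈ 16.8
i=3: S_3 = 4.51 * 1.93^3 ≈ 32.42
i=4: S_4 = 4.51 * 1.93^4 ≈ 62.58
The first 5 terms are: [4.51, 8.7, 16.8, 32.42, 62.58]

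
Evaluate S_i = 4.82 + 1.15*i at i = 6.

S_6 = 4.82 + 1.15*6 = 4.82 + 6.9 = 11.72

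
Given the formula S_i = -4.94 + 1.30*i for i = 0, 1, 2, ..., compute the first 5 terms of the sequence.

This is an arithmetic sequence.
i=0: S_0 = -4.94 + 1.3*0 = -4.94
i=1: S_1 = -4.94 + 1.3*1 = -3.64
i=2: S_2 = -4.94 + 1.3*2 = -2.34
i=3: S_3 = -4.94 + 1.3*3 = -1.04
i=4: S_4 = -4.94 + 1.3*4 = 0.26
The first 5 terms are: [-4.94, -3.64, -2.34, -1.04, 0.26]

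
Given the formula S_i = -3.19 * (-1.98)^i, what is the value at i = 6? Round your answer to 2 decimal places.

S_6 = -3.19 * (-1.98)^6 ≈ -3.19 * 60.2547 ≈ -192.21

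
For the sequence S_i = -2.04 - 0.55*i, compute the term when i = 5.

S_5 = -2.04 + -0.55*5 = -2.04 + -2.75 = -4.79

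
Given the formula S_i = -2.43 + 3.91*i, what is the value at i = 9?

S_9 = -2.43 + 3.91*9 = -2.43 + 35.19 = 32.76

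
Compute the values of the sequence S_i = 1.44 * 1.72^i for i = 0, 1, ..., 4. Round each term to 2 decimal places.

This is a geometric sequence.
i=0: S_0 = 1.44 * 1.72^0 = 1.44
i=1: S_1 = 1.44 * 1.72^1 ≈ 2.48
i=2: S_2 = 1.44 * 1.72^2 ≈ 4.26
i=3: S_3 = 1.44 * 1.72^3 ≈ 7.33
i=4: S_4 = 1.44 * 1.72^4 ≈ 12.6
The first 5 terms are: [1.44, 2.48, 4.26, 7.33, 12.6]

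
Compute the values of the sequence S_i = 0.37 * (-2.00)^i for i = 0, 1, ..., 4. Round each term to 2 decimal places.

This is a geometric sequence.
i=0: S_0 = 0.37 * (-2.0)^0 = 0.37
i=1: S_1 = 0.37 * (-2.0)^1 = -0.74
i=2: S_2 = 0.37 * (-2.0)^2 = 1.48
i=3: S_3 = 0.37 * (-2.0)^3 = -2.96
i=4: S_4 = 0.37 * (-2.0)^4 = 5.92
The first 5 terms are: [0.37, -0.74, 1.48, -2.96, 5.92]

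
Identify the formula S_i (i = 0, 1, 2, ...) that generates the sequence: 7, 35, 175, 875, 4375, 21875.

Check ratios: 35 / 7 = 5.0
Common ratio r = 5.
First term a = 7.
Formula: S_i = 7 * 5^i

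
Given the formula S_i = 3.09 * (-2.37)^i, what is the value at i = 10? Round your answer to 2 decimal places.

S_10 = 3.09 * (-2.37)^10 ≈ 3.09 * 5590.9223 ≈ 17275.95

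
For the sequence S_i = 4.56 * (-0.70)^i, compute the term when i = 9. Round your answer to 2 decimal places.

S_9 = 4.56 * (-0.7)^9 ≈ 4.56 * -0.0404 ≈ -0.18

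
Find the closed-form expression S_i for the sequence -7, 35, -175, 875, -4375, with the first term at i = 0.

Check ratios: 35 / -7 = -5.0
Common ratio r = -5.
First term a = -7.
Formula: S_i = -7 * (-5)^i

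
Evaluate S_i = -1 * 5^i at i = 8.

S_8 = -1 * 5^8 = -1 * 390625 = -390625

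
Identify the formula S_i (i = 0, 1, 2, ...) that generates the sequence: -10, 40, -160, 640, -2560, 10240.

Check ratios: 40 / -10 = -4.0
Common ratio r = -4.
First term a = -10.
Formula: S_i = -10 * (-4)^i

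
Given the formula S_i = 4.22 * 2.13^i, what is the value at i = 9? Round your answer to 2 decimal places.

S_9 = 4.22 * 2.13^9 ≈ 4.22 * 902.436 ≈ 3808.28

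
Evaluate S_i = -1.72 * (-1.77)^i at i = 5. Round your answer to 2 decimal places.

S_5 = -1.72 * (-1.77)^5 ≈ -1.72 * -17.3727 ≈ 29.88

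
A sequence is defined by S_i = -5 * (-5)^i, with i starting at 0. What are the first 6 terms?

This is a geometric sequence.
i=0: S_0 = -5 * (-5)^0 = -5
i=1: S_1 = -5 * (-5)^1 = 25
i=2: S_2 = -5 * (-5)^2 = -125
i=3: S_3 = -5 * (-5)^3 = 625
i=4: S_4 = -5 * (-5)^4 = -3125
i=5: S_5 = -5 * (-5)^5 = 15625
The first 6 terms are: [-5, 25, -125, 625, -3125, 15625]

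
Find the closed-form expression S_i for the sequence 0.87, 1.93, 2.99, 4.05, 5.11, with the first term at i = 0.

Check differences: 1.93 - 0.87 = 1.06
2.99 - 1.93 = 1.06
Common difference d = 1.06.
First term a = 0.87.
Formula: S_i = 0.87 + 1.06*i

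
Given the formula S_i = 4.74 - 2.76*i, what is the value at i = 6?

S_6 = 4.74 + -2.76*6 = 4.74 + -16.56 = -11.82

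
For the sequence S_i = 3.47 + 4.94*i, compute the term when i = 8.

S_8 = 3.47 + 4.94*8 = 3.47 + 39.52 = 42.99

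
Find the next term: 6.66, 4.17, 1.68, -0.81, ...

Differences: 4.17 - 6.66 = -2.49
This is an arithmetic sequence with common difference d = -2.49.
Next term = -0.81 + -2.49 = -3.3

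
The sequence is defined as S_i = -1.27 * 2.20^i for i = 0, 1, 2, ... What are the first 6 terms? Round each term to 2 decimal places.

This is a geometric sequence.
i=0: S_0 = -1.27 * 2.2^0 = -1.27
i=1: S_1 = -1.27 * 2.2^1 ≈ -2.79
i=2: S_2 = -1.27 * 2.2^2 ≈ -6.15
i=3: S_3 = -1.27 * 2.2^3 ≈ -13.52
i=4: S_4 = -1.27 * 2.2^4 ≈ -29.75
i=5: S_5 = -1.27 * 2.2^5 ≈ -65.45
The first 6 terms are: [-1.27, -2.79, -6.15, -13.52, -29.75, -65.45]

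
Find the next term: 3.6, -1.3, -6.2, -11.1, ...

Differences: -1.3 - 3.6 = -4.9
This is an arithmetic sequence with common difference d = -4.9.
Next term = -11.1 + -4.9 = -16.0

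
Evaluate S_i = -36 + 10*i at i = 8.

S_8 = -36 + 10*8 = -36 + 80 = 44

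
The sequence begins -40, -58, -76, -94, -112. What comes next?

Differences: -58 - -40 = -18
This is an arithmetic sequence with common difference d = -18.
Next term = -112 + -18 = -130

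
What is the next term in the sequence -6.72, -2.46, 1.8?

Differences: -2.46 - -6.72 = 4.26
This is an arithmetic sequence with common difference d = 4.26.
Next term = 1.8 + 4.26 = 6.06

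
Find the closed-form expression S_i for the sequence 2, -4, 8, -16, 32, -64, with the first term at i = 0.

Check ratios: -4 / 2 = -2.0
Common ratio r = -2.
First term a = 2.
Formula: S_i = 2 * (-2)^i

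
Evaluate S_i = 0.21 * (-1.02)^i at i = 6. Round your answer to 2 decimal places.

S_6 = 0.21 * (-1.02)^6 ≈ 0.21 * 1.1262 ≈ 0.24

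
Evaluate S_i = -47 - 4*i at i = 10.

S_10 = -47 + -4*10 = -47 + -40 = -87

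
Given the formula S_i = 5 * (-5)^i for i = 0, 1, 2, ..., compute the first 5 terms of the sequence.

This is a geometric sequence.
i=0: S_0 = 5 * (-5)^0 = 5
i=1: S_1 = 5 * (-5)^1 = -25
i=2: S_2 = 5 * (-5)^2 = 125
i=3: S_3 = 5 * (-5)^3 = -625
i=4: S_4 = 5 * (-5)^4 = 3125
The first 5 terms are: [5, -25, 125, -625, 3125]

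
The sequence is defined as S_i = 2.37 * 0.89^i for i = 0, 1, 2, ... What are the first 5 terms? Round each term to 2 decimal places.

This is a geometric sequence.
i=0: S_0 = 2.37 * 0.89^0 = 2.37
i=1: S_1 = 2.37 * 0.89^1 ≈ 2.11
i=2: S_2 = 2.37 * 0.89^2 ≈ 1.88
i=3: S_3 = 2.37 * 0.89^3 ≈ 1.67
i=4: S_4 = 2.37 * 0.89^4 ≈ 1.49
The first 5 terms are: [2.37, 2.11, 1.88, 1.67, 1.49]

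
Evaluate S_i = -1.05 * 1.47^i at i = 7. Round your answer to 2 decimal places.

S_7 = -1.05 * 1.47^7 ≈ -1.05 * 14.8327 ≈ -15.57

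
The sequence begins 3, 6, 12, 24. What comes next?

Ratios: 6 / 3 = 2.0
This is a geometric sequence with common ratio r = 2.
Next term = 24 * 2 = 48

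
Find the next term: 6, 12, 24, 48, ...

Ratios: 12 / 6 = 2.0
This is a geometric sequence with common ratio r = 2.
Next term = 48 * 2 = 96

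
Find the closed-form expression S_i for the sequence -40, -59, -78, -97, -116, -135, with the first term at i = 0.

Check differences: -59 - -40 = -19
-78 - -59 = -19
Common difference d = -19.
First term a = -40.
Formula: S_i = -40 - 19*i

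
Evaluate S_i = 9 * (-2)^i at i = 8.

S_8 = 9 * (-2)^8 = 9 * 256 = 2304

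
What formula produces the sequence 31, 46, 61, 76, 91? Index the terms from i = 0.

Check differences: 46 - 31 = 15
61 - 46 = 15
Common difference d = 15.
First term a = 31.
Formula: S_i = 31 + 15*i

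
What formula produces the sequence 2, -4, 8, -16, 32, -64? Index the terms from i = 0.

Check ratios: -4 / 2 = -2.0
Common ratio r = -2.
First term a = 2.
Formula: S_i = 2 * (-2)^i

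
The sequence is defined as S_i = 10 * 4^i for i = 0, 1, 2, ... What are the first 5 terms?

This is a geometric sequence.
i=0: S_0 = 10 * 4^0 = 10
i=1: S_1 = 10 * 4^1 = 40
i=2: S_2 = 10 * 4^2 = 160
i=3: S_3 = 10 * 4^3 = 640
i=4: S_4 = 10 * 4^4 = 2560
The first 5 terms are: [10, 40, 160, 640, 2560]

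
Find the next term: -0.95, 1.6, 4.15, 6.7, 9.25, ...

Differences: 1.6 - -0.95 = 2.55
This is an arithmetic sequence with common difference d = 2.55.
Next term = 9.25 + 2.55 = 11.8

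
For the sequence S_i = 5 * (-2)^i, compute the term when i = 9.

S_9 = 5 * (-2)^9 = 5 * -512 = -2560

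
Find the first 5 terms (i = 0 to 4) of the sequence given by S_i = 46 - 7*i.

This is an arithmetic sequence.
i=0: S_0 = 46 + -7*0 = 46
i=1: S_1 = 46 + -7*1 = 39
i=2: S_2 = 46 + -7*2 = 32
i=3: S_3 = 46 + -7*3 = 25
i=4: S_4 = 46 + -7*4 = 18
The first 5 terms are: [46, 39, 32, 25, 18]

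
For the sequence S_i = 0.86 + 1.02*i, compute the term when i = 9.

S_9 = 0.86 + 1.02*9 = 0.86 + 9.18 = 10.04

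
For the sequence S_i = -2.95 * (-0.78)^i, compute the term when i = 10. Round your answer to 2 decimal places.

S_10 = -2.95 * (-0.78)^10 ≈ -2.95 * 0.0834 ≈ -0.25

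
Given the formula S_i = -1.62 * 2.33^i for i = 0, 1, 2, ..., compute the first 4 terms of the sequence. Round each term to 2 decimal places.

This is a geometric sequence.
i=0: S_0 = -1.62 * 2.33^0 = -1.62
i=1: S_1 = -1.62 * 2.33^1 ≈ -3.77
i=2: S_2 = -1.62 * 2.33^2 ≈ -8.79
i=3: S_3 = -1.62 * 2.33^3 ≈ -20.49
The first 4 terms are: [-1.62, -3.77, -8.79, -20.49]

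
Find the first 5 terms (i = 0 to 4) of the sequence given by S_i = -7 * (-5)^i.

This is a geometric sequence.
i=0: S_0 = -7 * (-5)^0 = -7
i=1: S_1 = -7 * (-5)^1 = 35
i=2: S_2 = -7 * (-5)^2 = -175
i=3: S_3 = -7 * (-5)^3 = 875
i=4: S_4 = -7 * (-5)^4 = -4375
The first 5 terms are: [-7, 35, -175, 875, -4375]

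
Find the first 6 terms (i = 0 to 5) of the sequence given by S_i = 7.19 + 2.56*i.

This is an arithmetic sequence.
i=0: S_0 = 7.19 + 2.56*0 = 7.19
i=1: S_1 = 7.19 + 2.56*1 = 9.75
i=2: S_2 = 7.19 + 2.56*2 = 12.31
i=3: S_3 = 7.19 + 2.56*3 = 14.87
i=4: S_4 = 7.19 + 2.56*4 = 17.43
i=5: S_5 = 7.19 + 2.56*5 = 19.99
The first 6 terms are: [7.19, 9.75, 12.31, 14.87, 17.43, 19.99]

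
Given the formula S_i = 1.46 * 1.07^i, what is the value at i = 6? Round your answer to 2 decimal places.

S_6 = 1.46 * 1.07^6 ≈ 1.46 * 1.5007 ≈ 2.19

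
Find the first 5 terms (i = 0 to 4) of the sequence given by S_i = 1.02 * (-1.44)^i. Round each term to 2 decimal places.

This is a geometric sequence.
i=0: S_0 = 1.02 * (-1.44)^0 = 1.02
i=1: S_1 = 1.02 * (-1.44)^1 ≈ -1.47
i=2: S_2 = 1.02 * (-1.44)^2 ≈ 2.12
i=3: S_3 = 1.02 * (-1.44)^3 ≈ -3.05
i=4: S_4 = 1.02 * (-1.44)^4 ≈ 4.39
The first 5 terms are: [1.02, -1.47, 2.12, -3.05, 4.39]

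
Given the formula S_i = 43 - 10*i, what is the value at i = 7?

S_7 = 43 + -10*7 = 43 + -70 = -27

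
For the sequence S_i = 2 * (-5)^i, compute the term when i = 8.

S_8 = 2 * (-5)^8 = 2 * 390625 = 781250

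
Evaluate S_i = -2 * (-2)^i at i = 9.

S_9 = -2 * (-2)^9 = -2 * -512 = 1024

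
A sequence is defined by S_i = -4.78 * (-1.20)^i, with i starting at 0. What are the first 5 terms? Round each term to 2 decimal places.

This is a geometric sequence.
i=0: S_0 = -4.78 * (-1.2)^0 = -4.78
i=1: S_1 = -4.78 * (-1.2)^1 ≈ 5.74
i=2: S_2 = -4.78 * (-1.2)^2 ≈ -6.88
i=3: S_3 = -4.78 * (-1.2)^3 ≈ 8.26
i=4: S_4 = -4.78 * (-1.2)^4 ≈ -9.91
The first 5 terms are: [-4.78, 5.74, -6.88, 8.26, -9.91]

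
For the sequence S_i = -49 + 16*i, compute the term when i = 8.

S_8 = -49 + 16*8 = -49 + 128 = 79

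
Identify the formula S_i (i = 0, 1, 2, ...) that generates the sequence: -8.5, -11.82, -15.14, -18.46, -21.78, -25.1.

Check differences: -11.82 - -8.5 = -3.32
-15.14 - -11.82 = -3.32
Common difference d = -3.32.
First term a = -8.5.
Formula: S_i = -8.50 - 3.32*i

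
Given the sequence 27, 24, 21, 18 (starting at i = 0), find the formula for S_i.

Check differences: 24 - 27 = -3
21 - 24 = -3
Common difference d = -3.
First term a = 27.
Formula: S_i = 27 - 3*i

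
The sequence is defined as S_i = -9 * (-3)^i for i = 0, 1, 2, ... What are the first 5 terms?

This is a geometric sequence.
i=0: S_0 = -9 * (-3)^0 = -9
i=1: S_1 = -9 * (-3)^1 = 27
i=2: S_2 = -9 * (-3)^2 = -81
i=3: S_3 = -9 * (-3)^3 = 243
i=4: S_4 = -9 * (-3)^4 = -729
The first 5 terms are: [-9, 27, -81, 243, -729]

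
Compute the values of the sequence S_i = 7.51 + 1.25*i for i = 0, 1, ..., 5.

This is an arithmetic sequence.
i=0: S_0 = 7.51 + 1.25*0 = 7.51
i=1: S_1 = 7.51 + 1.25*1 = 8.76
i=2: S_2 = 7.51 + 1.25*2 = 10.01
i=3: S_3 = 7.51 + 1.25*3 = 11.26
i=4: S_4 = 7.51 + 1.25*4 = 12.51
i=5: S_5 = 7.51 + 1.25*5 = 13.76
The first 6 terms are: [7.51, 8.76, 10.01, 11.26, 12.51, 13.76]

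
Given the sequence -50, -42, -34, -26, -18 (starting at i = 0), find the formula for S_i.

Check differences: -42 - -50 = 8
-34 - -42 = 8
Common difference d = 8.
First term a = -50.
Formula: S_i = -50 + 8*i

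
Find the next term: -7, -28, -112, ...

Ratios: -28 / -7 = 4.0
This is a geometric sequence with common ratio r = 4.
Next term = -112 * 4 = -448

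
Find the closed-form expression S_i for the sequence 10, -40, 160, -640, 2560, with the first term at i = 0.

Check ratios: -40 / 10 = -4.0
Common ratio r = -4.
First term a = 10.
Formula: S_i = 10 * (-4)^i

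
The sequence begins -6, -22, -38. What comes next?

Differences: -22 - -6 = -16
This is an arithmetic sequence with common difference d = -16.
Next term = -38 + -16 = -54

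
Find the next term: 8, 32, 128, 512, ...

Ratios: 32 / 8 = 4.0
This is a geometric sequence with common ratio r = 4.
Next term = 512 * 4 = 2048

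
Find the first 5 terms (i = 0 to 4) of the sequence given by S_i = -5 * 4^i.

This is a geometric sequence.
i=0: S_0 = -5 * 4^0 = -5
i=1: S_1 = -5 * 4^1 = -20
i=2: S_2 = -5 * 4^2 = -80
i=3: S_3 = -5 * 4^3 = -320
i=4: S_4 = -5 * 4^4 = -1280
The first 5 terms are: [-5, -20, -80, -320, -1280]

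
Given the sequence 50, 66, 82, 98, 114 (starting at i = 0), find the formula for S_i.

Check differences: 66 - 50 = 16
82 - 66 = 16
Common difference d = 16.
First term a = 50.
Formula: S_i = 50 + 16*i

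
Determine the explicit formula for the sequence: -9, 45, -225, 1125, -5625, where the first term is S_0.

Check ratios: 45 / -9 = -5.0
Common ratio r = -5.
First term a = -9.
Formula: S_i = -9 * (-5)^i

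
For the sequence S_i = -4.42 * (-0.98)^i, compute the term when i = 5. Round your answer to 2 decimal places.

S_5 = -4.42 * (-0.98)^5 ≈ -4.42 * -0.9039 ≈ 4.0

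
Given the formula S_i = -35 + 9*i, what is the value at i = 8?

S_8 = -35 + 9*8 = -35 + 72 = 37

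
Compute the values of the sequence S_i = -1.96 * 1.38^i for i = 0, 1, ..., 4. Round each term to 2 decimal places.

This is a geometric sequence.
i=0: S_0 = -1.96 * 1.38^0 = -1.96
i=1: S_1 = -1.96 * 1.38^1 ≈ -2.7
i=2: S_2 = -1.96 * 1.38^2 ≈ -3.73
i=3: S_3 = -1.96 * 1.38^3 ≈ -5.15
i=4: S_4 = -1.96 * 1.38^4 ≈ -7.11
The first 5 terms are: [-1.96, -2.7, -3.73, -5.15, -7.11]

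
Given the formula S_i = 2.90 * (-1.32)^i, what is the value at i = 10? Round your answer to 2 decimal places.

S_10 = 2.9 * (-1.32)^10 ≈ 2.9 * 16.0598 ≈ 46.57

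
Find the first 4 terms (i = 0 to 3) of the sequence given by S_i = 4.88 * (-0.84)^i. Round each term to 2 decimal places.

This is a geometric sequence.
i=0: S_0 = 4.88 * (-0.84)^0 = 4.88
i=1: S_1 = 4.88 * (-0.84)^1 ≈ -4.1
i=2: S_2 = 4.88 * (-0.84)^2 ≈ 3.44
i=3: S_3 = 4.88 * (-0.84)^3 ≈ -2.89
The first 4 terms are: [4.88, -4.1, 3.44, -2.89]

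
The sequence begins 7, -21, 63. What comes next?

Ratios: -21 / 7 = -3.0
This is a geometric sequence with common ratio r = -3.
Next term = 63 * -3 = -189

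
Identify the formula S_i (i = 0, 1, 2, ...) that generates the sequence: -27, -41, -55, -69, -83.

Check differences: -41 - -27 = -14
-55 - -41 = -14
Common difference d = -14.
First term a = -27.
Formula: S_i = -27 - 14*i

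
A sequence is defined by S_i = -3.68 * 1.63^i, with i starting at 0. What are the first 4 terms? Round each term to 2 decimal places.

This is a geometric sequence.
i=0: S_0 = -3.68 * 1.63^0 = -3.68
i=1: S_1 = -3.68 * 1.63^1 ≈ -6.0
i=2: S_2 = -3.68 * 1.63^2 ≈ -9.78
i=3: S_3 = -3.68 * 1.63^3 ≈ -15.94
The first 4 terms are: [-3.68, -6.0, -9.78, -15.94]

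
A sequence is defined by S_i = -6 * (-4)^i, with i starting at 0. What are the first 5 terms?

This is a geometric sequence.
i=0: S_0 = -6 * (-4)^0 = -6
i=1: S_1 = -6 * (-4)^1 = 24
i=2: S_2 = -6 * (-4)^2 = -96
i=3: S_3 = -6 * (-4)^3 = 384
i=4: S_4 = -6 * (-4)^4 = -1536
The first 5 terms are: [-6, 24, -96, 384, -1536]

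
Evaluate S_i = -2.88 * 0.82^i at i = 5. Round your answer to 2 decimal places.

S_5 = -2.88 * 0.82^5 ≈ -2.88 * 0.3707 ≈ -1.07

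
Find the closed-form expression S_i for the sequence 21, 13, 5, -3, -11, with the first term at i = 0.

Check differences: 13 - 21 = -8
5 - 13 = -8
Common difference d = -8.
First term a = 21.
Formula: S_i = 21 - 8*i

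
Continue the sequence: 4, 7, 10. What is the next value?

Differences: 7 - 4 = 3
This is an arithmetic sequence with common difference d = 3.
Next term = 10 + 3 = 13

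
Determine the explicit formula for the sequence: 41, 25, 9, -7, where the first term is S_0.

Check differences: 25 - 41 = -16
9 - 25 = -16
Common difference d = -16.
First term a = 41.
Formula: S_i = 41 - 16*i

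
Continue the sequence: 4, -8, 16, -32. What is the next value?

Ratios: -8 / 4 = -2.0
This is a geometric sequence with common ratio r = -2.
Next term = -32 * -2 = 64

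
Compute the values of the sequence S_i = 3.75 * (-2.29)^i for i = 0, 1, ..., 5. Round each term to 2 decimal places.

This is a geometric sequence.
i=0: S_0 = 3.75 * (-2.29)^0 = 3.75
i=1: S_1 = 3.75 * (-2.29)^1 ≈ -8.59
i=2: S_2 = 3.75 * (-2.29)^2 ≈ 19.67
i=3: S_3 = 3.75 * (-2.29)^3 ≈ -45.03
i=4: S_4 = 3.75 * (-2.29)^4 ≈ 103.13
i=5: S_5 = 3.75 * (-2.29)^5 ≈ -236.16
The first 6 terms are: [3.75, -8.59, 19.67, -45.03, 103.13, -236.16]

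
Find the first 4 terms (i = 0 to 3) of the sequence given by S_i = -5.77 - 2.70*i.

This is an arithmetic sequence.
i=0: S_0 = -5.77 + -2.7*0 = -5.77
i=1: S_1 = -5.77 + -2.7*1 = -8.47
i=2: S_2 = -5.77 + -2.7*2 = -11.17
i=3: S_3 = -5.77 + -2.7*3 = -13.87
The first 4 terms are: [-5.77, -8.47, -11.17, -13.87]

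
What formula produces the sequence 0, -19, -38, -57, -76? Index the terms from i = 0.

Check differences: -19 - 0 = -19
-38 - -19 = -19
Common difference d = -19.
First term a = 0.
Formula: S_i = 0 - 19*i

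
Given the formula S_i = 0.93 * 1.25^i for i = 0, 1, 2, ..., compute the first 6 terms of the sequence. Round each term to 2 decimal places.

This is a geometric sequence.
i=0: S_0 = 0.93 * 1.25^0 = 0.93
i=1: S_1 = 0.93 * 1.25^1 ≈ 1.16
i=2: S_2 = 0.93 * 1.25^2 ≈ 1.45
i=3: S_3 = 0.93 * 1.25^3 ≈ 1.82
i=4: S_4 = 0.93 * 1.25^4 ≈ 2.27
i=5: S_5 = 0.93 * 1.25^5 ≈ 2.84
The first 6 terms are: [0.93, 1.16, 1.45, 1.82, 2.27, 2.84]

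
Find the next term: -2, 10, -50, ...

Ratios: 10 / -2 = -5.0
This is a geometric sequence with common ratio r = -5.
Next term = -50 * -5 = 250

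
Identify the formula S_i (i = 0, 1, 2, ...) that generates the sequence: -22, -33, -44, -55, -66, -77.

Check differences: -33 - -22 = -11
-44 - -33 = -11
Common difference d = -11.
First term a = -22.
Formula: S_i = -22 - 11*i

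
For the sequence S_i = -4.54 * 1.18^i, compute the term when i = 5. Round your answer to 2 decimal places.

S_5 = -4.54 * 1.18^5 ≈ -4.54 * 2.2878 ≈ -10.39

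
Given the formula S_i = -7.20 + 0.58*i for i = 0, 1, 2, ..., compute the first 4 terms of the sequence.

This is an arithmetic sequence.
i=0: S_0 = -7.2 + 0.58*0 = -7.2
i=1: S_1 = -7.2 + 0.58*1 = -6.62
i=2: S_2 = -7.2 + 0.58*2 = -6.04
i=3: S_3 = -7.2 + 0.58*3 = -5.46
The first 4 terms are: [-7.2, -6.62, -6.04, -5.46]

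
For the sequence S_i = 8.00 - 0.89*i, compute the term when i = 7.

S_7 = 8.0 + -0.89*7 = 8.0 + -6.23 = 1.77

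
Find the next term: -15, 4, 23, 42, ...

Differences: 4 - -15 = 19
This is an arithmetic sequence with common difference d = 19.
Next term = 42 + 19 = 61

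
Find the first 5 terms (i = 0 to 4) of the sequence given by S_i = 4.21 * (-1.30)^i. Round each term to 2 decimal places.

This is a geometric sequence.
i=0: S_0 = 4.21 * (-1.3)^0 = 4.21
i=1: S_1 = 4.21 * (-1.3)^1 ≈ -5.47
i=2: S_2 = 4.21 * (-1.3)^2 ≈ 7.11
i=3: S_3 = 4.21 * (-1.3)^3 ≈ -9.25
i=4: S_4 = 4.21 * (-1.3)^4 ≈ 12.02
The first 5 terms are: [4.21, -5.47, 7.11, -9.25, 12.02]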